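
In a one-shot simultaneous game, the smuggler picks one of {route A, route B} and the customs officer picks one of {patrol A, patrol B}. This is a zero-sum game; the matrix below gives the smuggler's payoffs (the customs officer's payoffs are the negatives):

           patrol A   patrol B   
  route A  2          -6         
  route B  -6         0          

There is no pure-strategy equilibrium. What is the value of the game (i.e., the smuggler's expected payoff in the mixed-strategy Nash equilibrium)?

The smuggler's indifference between route A and route B determines the customs officer's mixing probability q:
  the smuggler's payoff to route A: q·2 + (1−q)·(-6) = 8q - 6
  the smuggler's payoff to route B: q·(-6) + (1−q)·0 = -6q
  8q - 6 = -6q  ⇒  14q = 6  ⇒  q = 3/7.
The value is the smuggler's expected payoff against this mix (using route A): (3/7)·2 + (4/7)·(-6) = -18/7.

v = -18/7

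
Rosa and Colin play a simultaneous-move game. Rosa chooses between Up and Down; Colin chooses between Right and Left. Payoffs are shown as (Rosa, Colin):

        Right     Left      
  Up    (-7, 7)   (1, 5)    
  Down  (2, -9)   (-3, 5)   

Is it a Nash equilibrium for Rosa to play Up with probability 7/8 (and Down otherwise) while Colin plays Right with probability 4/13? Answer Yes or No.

Check Colin's indifference given Rosa's mix p = 7/8:
  payoff from Right = 5; payoff from Left = 5 — equal.
Check Rosa's indifference given Colin's mix q = 4/13:
  payoff from Up = -19/13; payoff from Down = -19/13 — equal.
Both players are indifferent, so neither can profitably deviate.

Yes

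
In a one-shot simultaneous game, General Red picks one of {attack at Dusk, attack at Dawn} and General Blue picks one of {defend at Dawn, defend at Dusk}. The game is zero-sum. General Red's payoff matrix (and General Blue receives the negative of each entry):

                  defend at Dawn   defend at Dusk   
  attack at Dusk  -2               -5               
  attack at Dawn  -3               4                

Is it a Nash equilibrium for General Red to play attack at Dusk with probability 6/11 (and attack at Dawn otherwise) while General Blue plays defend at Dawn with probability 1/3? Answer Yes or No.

Given General Red's mix p = 6/11, General Blue's payoff from defend at Dawn is 27/11 but from defend at Dusk is 10/11. General Blue strictly prefers defend at Dawn, so General Blue would not mix.
So the proposed profile is not a Nash equilibrium.

No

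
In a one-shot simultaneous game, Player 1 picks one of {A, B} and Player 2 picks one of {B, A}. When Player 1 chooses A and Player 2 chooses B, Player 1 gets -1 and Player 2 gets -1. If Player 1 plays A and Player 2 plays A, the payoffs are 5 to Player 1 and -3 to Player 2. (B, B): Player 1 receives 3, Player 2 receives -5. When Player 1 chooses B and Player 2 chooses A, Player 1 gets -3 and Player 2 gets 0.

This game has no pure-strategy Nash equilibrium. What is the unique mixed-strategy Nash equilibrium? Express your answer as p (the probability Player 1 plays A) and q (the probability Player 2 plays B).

For Player 2 to be willing to mix, Player 2 must be indifferent between B and A, which pins down Player 1's mix.
  Player 2's payoff from B: p·(-1) + (1−p)·(-5) = 4p - 5
  Player 2's payoff from A: p·(-3) + (1−p)·0 = -3p
  4p - 5 = -3p  ⇒  7p = 5  ⇒  p = 5/7.
In a mixed equilibrium Player 1 is indifferent between A and B; this condition fixes q.
  Player 1's payoff to A: q·(-1) + (1−q)·5 = -6q + 5
  Player 1's payoff to B: q·3 + (1−q)·(-3) = 6q - 3
  -6q + 5 = 6q - 3  ⇒  -12q = -8  ⇒  q = 2/3.

p = 5/7, q = 2/3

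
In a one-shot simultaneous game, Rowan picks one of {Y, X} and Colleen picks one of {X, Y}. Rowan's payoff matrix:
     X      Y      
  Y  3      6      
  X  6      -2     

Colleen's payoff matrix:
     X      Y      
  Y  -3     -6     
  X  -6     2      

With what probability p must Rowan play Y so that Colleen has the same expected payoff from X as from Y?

Colleen's indifference between X and Y determines Rowan's mixing probability p:
  Colleen's expected payoff from X: p·(-3) + (1−p)·(-6) = 3p - 6
  Colleen's expected payoff from Y: p·(-6) + (1−p)·2 = -8p + 2
  3p - 6 = -8p + 2  ⇒  11p = 8  ⇒  p = 8/11.

p = 8/11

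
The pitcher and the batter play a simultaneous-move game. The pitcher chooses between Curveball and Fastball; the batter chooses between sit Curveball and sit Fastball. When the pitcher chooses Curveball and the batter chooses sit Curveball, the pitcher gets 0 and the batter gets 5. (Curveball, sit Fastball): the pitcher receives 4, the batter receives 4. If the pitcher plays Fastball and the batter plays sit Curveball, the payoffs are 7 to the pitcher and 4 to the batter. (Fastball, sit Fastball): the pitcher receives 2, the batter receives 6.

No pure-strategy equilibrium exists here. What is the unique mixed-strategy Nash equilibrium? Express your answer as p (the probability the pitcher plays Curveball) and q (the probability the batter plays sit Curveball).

The pitcher's mix must leave the batter indifferent between sit Curveball and sit Fastball.
  the batter's expected payoff from sit Curveball: p·5 + (1−p)·4 = p + 4
  the batter's expected payoff from sit Fastball: p·4 + (1−p)·6 = -2p + 6
  p + 4 = -2p + 6  ⇒  3p = 2  ⇒  p = 2/3.
The batter's mix must leave the pitcher indifferent between Curveball and Fastball.
  the pitcher's payoff from Curveball: q·0 + (1−q)·4 = -4q + 4
  the pitcher's payoff from Fastball: q·7 + (1−q)·2 = 5q + 2
  -4q + 4 = 5q + 2  ⇒  -9q = -2  ⇒  q = 2/9.

p = 2/3, q = 2/9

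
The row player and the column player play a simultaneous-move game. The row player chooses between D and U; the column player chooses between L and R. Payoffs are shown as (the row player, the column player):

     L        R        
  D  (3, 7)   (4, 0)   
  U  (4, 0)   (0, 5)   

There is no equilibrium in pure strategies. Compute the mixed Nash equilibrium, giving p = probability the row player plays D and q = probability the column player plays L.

p = 5/12, q = 4/5

In a mixed equilibrium the column player is indifferent between L and R; this condition fixes p.
  the column player's payoff from L: p·7 + (1−p)·0 = 7p
  the column player's payoff from R: p·0 + (1−p)·5 = -5p + 5
  7p = -5p + 5  ⇒  12p = 5  ⇒  p = 5/12.
In a mixed equilibrium the row player is indifferent between D and U; this condition fixes q.
  the row player's expected payoff from D: q·3 + (1−q)·4 = -q + 4
  the row player's expected payoff from U: q·4 + (1−q)·0 = 4q
  -q + 4 = 4q  ⇒  -5q = -4  ⇒  q = 4/5.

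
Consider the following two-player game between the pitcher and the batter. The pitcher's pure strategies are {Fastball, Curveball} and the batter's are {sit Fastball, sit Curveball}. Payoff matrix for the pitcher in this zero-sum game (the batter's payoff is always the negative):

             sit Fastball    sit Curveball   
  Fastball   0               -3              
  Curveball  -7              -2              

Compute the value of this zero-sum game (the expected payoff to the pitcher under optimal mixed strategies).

v = -21/8

For the pitcher to be willing to mix, the pitcher must be indifferent between Fastball and Curveball, which pins down the batter's mix.
  the pitcher's expected payoff from Fastball: q·0 + (1−q)·(-3) = 3q - 3
  the pitcher's expected payoff from Curveball: q·(-7) + (1−q)·(-2) = -5q - 2
  3q - 3 = -5q - 2  ⇒  8q = 1  ⇒  q = 1/8.
The value is the pitcher's expected payoff against this mix (using Fastball): (1/8)·0 + (7/8)·(-3) = -21/8.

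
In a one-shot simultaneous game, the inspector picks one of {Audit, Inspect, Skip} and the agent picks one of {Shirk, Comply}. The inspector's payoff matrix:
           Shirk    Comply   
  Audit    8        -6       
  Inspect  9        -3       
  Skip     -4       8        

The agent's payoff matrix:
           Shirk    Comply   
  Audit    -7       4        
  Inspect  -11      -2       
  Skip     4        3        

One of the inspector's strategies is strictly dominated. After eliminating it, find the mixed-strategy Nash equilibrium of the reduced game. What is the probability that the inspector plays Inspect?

p = 1/10

The inspector's strategy Audit is strictly dominated by Inspect: 9 > 8 and -3 > -6. Eliminate Audit.
In a mixed equilibrium the agent is indifferent between Shirk and Comply; this condition fixes p.
  the agent's expected payoff from Shirk: p·(-11) + (1−p)·4 = -15p + 4
  the agent's expected payoff from Comply: p·(-2) + (1−p)·3 = -5p + 3
  -15p + 4 = -5p + 3  ⇒  -10p = -1  ⇒  p = 1/10.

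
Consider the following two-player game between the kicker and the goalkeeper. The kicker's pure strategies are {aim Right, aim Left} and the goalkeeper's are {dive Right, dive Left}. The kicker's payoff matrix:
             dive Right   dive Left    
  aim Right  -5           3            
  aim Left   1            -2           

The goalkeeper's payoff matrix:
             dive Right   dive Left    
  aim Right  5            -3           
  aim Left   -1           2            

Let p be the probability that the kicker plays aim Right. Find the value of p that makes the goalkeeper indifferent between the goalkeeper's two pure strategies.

p = 3/11

Set the goalkeeper's expected payoff from dive Right equal to that from dive Left:
  the goalkeeper's payoff from dive Right: p·5 + (1−p)·(-1) = 6p - 1
  the goalkeeper's payoff from dive Left: p·(-3) + (1−p)·2 = -5p + 2
  6p - 1 = -5p + 2  ⇒  11p = 3  ⇒  p = 3/11.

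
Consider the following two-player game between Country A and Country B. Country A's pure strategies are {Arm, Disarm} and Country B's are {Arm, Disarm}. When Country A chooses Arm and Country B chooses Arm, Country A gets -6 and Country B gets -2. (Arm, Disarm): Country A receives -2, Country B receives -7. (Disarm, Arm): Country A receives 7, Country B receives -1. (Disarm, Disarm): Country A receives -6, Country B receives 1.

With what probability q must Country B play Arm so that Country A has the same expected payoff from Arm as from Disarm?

q = 4/17

Set Country A's expected payoff from Arm equal to that from Disarm:
  Country A's payoff to Arm: q·(-6) + (1−q)·(-2) = -4q - 2
  Country A's payoff to Disarm: q·7 + (1−q)·(-6) = 13q - 6
  -4q - 2 = 13q - 6  ⇒  -17q = -4  ⇒  q = 4/17.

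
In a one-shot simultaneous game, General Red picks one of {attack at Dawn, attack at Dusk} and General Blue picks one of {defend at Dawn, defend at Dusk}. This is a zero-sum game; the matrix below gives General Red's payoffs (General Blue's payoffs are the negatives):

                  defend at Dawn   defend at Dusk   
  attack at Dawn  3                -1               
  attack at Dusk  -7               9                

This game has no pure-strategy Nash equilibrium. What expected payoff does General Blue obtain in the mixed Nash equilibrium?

General Red's mix must leave General Blue indifferent between defend at Dawn and defend at Dusk.
  General Blue's payoff to defend at Dawn: p·(-3) + (1−p)·7 = -10p + 7
  General Blue's payoff to defend at Dusk: p·1 + (1−p)·(-9) = 10p - 9
  -10p + 7 = 10p - 9  ⇒  -20p = -16  ⇒  p = 4/5.
At equilibrium General Blue is indifferent across columns, so General Blue's payoff equals the payoff from defend at Dawn: (4/5)·(-3) + (1/5)·7 = -1.

-1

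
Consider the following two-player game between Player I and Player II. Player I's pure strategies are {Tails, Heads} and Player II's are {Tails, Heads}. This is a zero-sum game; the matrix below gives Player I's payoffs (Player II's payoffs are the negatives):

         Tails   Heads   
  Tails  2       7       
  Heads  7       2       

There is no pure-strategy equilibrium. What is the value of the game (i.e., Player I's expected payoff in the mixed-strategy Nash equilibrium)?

In a mixed equilibrium Player I is indifferent between Tails and Heads; this condition fixes q.
  Player I's expected payoff from Tails: q·2 + (1−q)·7 = -5q + 7
  Player I's expected payoff from Heads: q·7 + (1−q)·2 = 5q + 2
  -5q + 7 = 5q + 2  ⇒  -10q = -5  ⇒  q = 1/2.
The value is Player I's expected payoff against this mix (using Tails): (1/2)·2 + (1/2)·7 = 9/2.

v = 9/2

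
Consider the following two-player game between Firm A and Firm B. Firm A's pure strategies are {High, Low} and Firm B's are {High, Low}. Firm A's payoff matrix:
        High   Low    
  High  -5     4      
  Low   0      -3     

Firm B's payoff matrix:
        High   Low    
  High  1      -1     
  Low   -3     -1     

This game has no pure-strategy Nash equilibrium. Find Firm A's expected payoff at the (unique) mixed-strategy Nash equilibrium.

-5/4

Set Firm A's expected payoff from High equal to that from Low:
  Firm A's payoff from High: q·(-5) + (1−q)·4 = -9q + 4
  Firm A's payoff from Low: q·0 + (1−q)·(-3) = 3q - 3
  -9q + 4 = 3q - 3  ⇒  -12q = -7  ⇒  q = 7/12.
At equilibrium Firm A is indifferent across rows, so Firm A's payoff equals the payoff from High: (7/12)·(-5) + (5/12)·4 = -5/4.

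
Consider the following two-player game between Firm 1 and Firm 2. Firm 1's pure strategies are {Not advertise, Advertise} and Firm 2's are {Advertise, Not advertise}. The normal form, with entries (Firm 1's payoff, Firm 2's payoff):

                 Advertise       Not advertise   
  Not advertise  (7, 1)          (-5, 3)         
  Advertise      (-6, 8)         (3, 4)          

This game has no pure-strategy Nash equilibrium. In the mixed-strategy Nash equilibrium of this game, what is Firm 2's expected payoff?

10/3

Firm 2's indifference between Advertise and Not advertise determines Firm 1's mixing probability p:
  Firm 2's payoff to Advertise: p·1 + (1−p)·8 = -7p + 8
  Firm 2's payoff to Not advertise: p·3 + (1−p)·4 = -p + 4
  -7p + 8 = -p + 4  ⇒  -6p = -4  ⇒  p = 2/3.
At equilibrium Firm 2 is indifferent across columns, so Firm 2's payoff equals the payoff from Advertise: (2/3)·1 + (1/3)·8 = 10/3.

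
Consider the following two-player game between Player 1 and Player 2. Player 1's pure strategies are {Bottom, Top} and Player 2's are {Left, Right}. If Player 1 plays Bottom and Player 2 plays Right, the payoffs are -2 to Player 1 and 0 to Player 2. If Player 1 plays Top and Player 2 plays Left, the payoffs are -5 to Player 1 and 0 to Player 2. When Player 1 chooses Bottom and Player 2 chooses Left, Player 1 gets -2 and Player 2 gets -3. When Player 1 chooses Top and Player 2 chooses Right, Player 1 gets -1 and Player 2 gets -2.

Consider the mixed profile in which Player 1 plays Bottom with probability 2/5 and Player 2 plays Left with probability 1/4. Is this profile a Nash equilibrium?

Check Player 2's indifference given Player 1's mix p = 2/5:
  payoff from Left = -6/5; payoff from Right = -6/5 — equal.
Check Player 1's indifference given Player 2's mix q = 1/4:
  payoff from Bottom = -2; payoff from Top = -2 — equal.
Both players are indifferent, so neither can profitably deviate.

Yes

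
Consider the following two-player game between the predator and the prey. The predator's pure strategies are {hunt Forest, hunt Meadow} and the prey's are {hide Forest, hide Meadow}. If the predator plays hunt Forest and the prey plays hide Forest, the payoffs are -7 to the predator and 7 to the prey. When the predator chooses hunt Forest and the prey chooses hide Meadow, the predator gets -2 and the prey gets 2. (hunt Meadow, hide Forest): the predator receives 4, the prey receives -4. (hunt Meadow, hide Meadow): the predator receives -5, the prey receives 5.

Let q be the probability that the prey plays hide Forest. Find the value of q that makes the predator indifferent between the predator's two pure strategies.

q = 3/14

For the predator to be willing to mix, the predator must be indifferent between hunt Forest and hunt Meadow, which pins down the prey's mix.
  the predator's expected payoff from hunt Forest: q·(-7) + (1−q)·(-2) = -5q - 2
  the predator's expected payoff from hunt Meadow: q·4 + (1−q)·(-5) = 9q - 5
  -5q - 2 = 9q - 5  ⇒  -14q = -3  ⇒  q = 3/14.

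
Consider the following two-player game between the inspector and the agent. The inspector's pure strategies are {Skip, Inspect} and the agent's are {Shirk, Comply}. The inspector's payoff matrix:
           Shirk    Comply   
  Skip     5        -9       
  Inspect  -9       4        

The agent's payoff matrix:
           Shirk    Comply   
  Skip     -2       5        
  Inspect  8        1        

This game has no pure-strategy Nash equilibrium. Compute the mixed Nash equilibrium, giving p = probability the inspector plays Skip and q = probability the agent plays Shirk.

p = 1/2, q = 13/27

For the agent to be willing to mix, the agent must be indifferent between Shirk and Comply, which pins down the inspector's mix.
  the agent's payoff to Shirk: p·(-2) + (1−p)·8 = -10p + 8
  the agent's payoff to Comply: p·5 + (1−p)·1 = 4p + 1
  -10p + 8 = 4p + 1  ⇒  -14p = -7  ⇒  p = 1/2.
For the inspector to be willing to mix, the inspector must be indifferent between Skip and Inspect, which pins down the agent's mix.
  the inspector's payoff to Skip: q·5 + (1−q)·(-9) = 14q - 9
  the inspector's payoff to Inspect: q·(-9) + (1−q)·4 = -13q + 4
  14q - 9 = -13q + 4  ⇒  27q = 13  ⇒  q = 13/27.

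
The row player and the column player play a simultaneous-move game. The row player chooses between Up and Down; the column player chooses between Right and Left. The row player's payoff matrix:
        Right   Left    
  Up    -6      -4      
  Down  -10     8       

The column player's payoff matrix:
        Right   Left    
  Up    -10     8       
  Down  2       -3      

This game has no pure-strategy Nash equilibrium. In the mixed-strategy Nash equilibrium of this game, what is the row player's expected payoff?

-11/2

Set the row player's expected payoff from Up equal to that from Down:
  the row player's payoff to Up: q·(-6) + (1−q)·(-4) = -2q - 4
  the row player's payoff to Down: q·(-10) + (1−q)·8 = -18q + 8
  -2q - 4 = -18q + 8  ⇒  16q = 12  ⇒  q = 3/4.
At equilibrium the row player is indifferent across rows, so the row player's payoff equals the payoff from Up: (3/4)·(-6) + (1/4)·(-4) = -11/2.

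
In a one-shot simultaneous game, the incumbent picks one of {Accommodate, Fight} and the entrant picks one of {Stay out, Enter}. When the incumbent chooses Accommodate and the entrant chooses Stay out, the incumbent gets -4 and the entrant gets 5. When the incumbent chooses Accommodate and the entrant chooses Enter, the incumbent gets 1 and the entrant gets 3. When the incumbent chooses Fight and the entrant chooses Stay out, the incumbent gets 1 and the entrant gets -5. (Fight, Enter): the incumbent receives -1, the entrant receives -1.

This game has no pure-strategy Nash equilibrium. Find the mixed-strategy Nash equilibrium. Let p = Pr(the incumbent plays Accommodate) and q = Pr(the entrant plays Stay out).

The incumbent's mix must leave the entrant indifferent between Stay out and Enter.
  the entrant's payoff to Stay out: p·5 + (1−p)·(-5) = 10p - 5
  the entrant's payoff to Enter: p·3 + (1−p)·(-1) = 4p - 1
  10p - 5 = 4p - 1  ⇒  6p = 4  ⇒  p = 2/3.
In a mixed equilibrium the incumbent is indifferent between Accommodate and Fight; this condition fixes q.
  the incumbent's payoff to Accommodate: q·(-4) + (1−q)·1 = -5q + 1
  the incumbent's payoff to Fight: q·1 + (1−q)·(-1) = 2q - 1
  -5q + 1 = 2q - 1  ⇒  -7q = -2  ⇒  q = 2/7.

p = 2/3, q = 2/7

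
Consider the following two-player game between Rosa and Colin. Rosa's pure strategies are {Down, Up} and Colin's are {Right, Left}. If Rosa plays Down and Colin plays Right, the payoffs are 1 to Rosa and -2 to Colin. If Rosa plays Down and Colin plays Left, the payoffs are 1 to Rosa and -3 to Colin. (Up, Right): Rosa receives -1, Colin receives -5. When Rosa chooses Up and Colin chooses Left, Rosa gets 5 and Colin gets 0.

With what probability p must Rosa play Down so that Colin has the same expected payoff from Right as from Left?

Set Colin's expected payoff from Right equal to that from Left:
  Colin's payoff to Right: p·(-2) + (1−p)·(-5) = 3p - 5
  Colin's payoff to Left: p·(-3) + (1−p)·0 = -3p
  3p - 5 = -3p  ⇒  6p = 5  ⇒  p = 5/6.

p = 5/6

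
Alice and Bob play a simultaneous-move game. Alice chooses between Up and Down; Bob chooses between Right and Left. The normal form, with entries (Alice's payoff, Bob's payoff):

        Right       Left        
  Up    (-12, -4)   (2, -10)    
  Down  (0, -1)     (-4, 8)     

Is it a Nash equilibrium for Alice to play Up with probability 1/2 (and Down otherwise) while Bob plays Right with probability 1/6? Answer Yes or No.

Given Alice's mix p = 1/2, Bob's payoff from Right is -5/2 but from Left is -1. Bob strictly prefers Left, so Bob would not mix.
So the proposed profile is not a Nash equilibrium.

No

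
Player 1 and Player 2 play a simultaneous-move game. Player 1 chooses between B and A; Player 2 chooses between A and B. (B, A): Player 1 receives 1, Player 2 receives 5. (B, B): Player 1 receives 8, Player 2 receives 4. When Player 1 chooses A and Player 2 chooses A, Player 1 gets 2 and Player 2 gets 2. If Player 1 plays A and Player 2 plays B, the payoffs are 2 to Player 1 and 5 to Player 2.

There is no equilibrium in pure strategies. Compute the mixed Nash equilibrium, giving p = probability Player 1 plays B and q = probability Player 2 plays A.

Player 2's indifference between A and B determines Player 1's mixing probability p:
  Player 2's payoff from A: p·5 + (1−p)·2 = 3p + 2
  Player 2's payoff from B: p·4 + (1−p)·5 = -p + 5
  3p + 2 = -p + 5  ⇒  4p = 3  ⇒  p = 3/4.
Player 1's indifference between B and A determines Player 2's mixing probability q:
  Player 1's payoff to B: q·1 + (1−q)·8 = -7q + 8
  Player 1's payoff to A: q·2 + (1−q)·2 = 2
  -7q + 8 = 2  ⇒  -7q = -6  ⇒  q = 6/7.

p = 3/4, q = 6/7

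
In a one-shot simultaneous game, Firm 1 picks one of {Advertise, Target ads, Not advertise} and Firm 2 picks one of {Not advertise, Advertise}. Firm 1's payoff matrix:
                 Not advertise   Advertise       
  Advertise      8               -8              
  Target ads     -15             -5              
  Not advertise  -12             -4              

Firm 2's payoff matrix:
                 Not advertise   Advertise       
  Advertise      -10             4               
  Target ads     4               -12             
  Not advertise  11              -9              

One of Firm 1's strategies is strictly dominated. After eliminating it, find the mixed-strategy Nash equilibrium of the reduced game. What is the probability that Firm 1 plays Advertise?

p = 10/17

Firm 1's strategy Target ads is strictly dominated by Not advertise: -12 > -15 and -4 > -5. Eliminate Target ads.
Set Firm 2's expected payoff from Not advertise equal to that from Advertise:
  Firm 2's payoff to Not advertise: p·(-10) + (1−p)·11 = -21p + 11
  Firm 2's payoff to Advertise: p·4 + (1−p)·(-9) = 13p - 9
  -21p + 11 = 13p - 9  ⇒  -34p = -20  ⇒  p = 10/17.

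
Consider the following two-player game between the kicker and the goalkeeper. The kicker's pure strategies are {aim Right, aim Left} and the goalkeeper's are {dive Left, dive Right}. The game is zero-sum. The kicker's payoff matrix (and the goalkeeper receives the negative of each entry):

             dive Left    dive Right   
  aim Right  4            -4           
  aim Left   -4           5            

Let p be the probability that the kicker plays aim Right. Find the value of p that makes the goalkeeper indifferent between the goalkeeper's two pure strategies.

p = 9/17

The goalkeeper's indifference between dive Left and dive Right determines the kicker's mixing probability p:
  the goalkeeper's payoff from dive Left: p·(-4) + (1−p)·4 = -8p + 4
  the goalkeeper's payoff from dive Right: p·4 + (1−p)·(-5) = 9p - 5
  -8p + 4 = 9p - 5  ⇒  -17p = -9  ⇒  p = 9/17.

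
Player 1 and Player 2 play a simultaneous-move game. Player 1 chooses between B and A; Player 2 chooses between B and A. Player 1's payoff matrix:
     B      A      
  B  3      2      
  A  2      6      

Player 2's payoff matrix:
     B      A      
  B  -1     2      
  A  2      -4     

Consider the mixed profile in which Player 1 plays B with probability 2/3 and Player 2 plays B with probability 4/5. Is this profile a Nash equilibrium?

Yes

Check Player 2's indifference given Player 1's mix p = 2/3:
  payoff from B = 0; payoff from A = 0 — equal.
Check Player 1's indifference given Player 2's mix q = 4/5:
  payoff from B = 14/5; payoff from A = 14/5 — equal.
Both players are indifferent, so neither can profitably deviate.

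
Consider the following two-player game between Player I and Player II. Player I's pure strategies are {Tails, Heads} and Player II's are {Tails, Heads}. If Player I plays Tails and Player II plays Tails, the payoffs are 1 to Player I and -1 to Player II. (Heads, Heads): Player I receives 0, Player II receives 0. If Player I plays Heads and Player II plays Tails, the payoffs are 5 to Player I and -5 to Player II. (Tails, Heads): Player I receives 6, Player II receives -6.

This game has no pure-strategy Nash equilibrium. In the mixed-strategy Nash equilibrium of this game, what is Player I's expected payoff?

3

Player I's indifference between Tails and Heads determines Player II's mixing probability q:
  Player I's expected payoff from Tails: q·1 + (1−q)·6 = -5q + 6
  Player I's expected payoff from Heads: q·5 + (1−q)·0 = 5q
  -5q + 6 = 5q  ⇒  -10q = -6  ⇒  q = 3/5.
At equilibrium Player I is indifferent across rows, so Player I's payoff equals the payoff from Tails: (3/5)·1 + (2/5)·6 = 3.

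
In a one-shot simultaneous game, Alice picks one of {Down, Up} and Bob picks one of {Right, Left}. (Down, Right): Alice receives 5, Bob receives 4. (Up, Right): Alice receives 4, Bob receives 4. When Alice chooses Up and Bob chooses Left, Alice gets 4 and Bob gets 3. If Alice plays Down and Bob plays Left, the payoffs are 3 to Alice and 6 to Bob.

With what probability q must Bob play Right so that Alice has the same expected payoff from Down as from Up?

Bob's mix must leave Alice indifferent between Down and Up.
  Alice's expected payoff from Down: q·5 + (1−q)·3 = 2q + 3
  Alice's expected payoff from Up: q·4 + (1−q)·4 = 4
  2q + 3 = 4  ⇒  2q = 1  ⇒  q = 1/2.

q = 1/2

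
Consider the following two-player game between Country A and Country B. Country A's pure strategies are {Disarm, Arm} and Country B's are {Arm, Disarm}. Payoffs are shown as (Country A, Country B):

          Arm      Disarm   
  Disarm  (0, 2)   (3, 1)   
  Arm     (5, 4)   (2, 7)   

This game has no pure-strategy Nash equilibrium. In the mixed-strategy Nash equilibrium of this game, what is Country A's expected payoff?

In a mixed equilibrium Country A is indifferent between Disarm and Arm; this condition fixes q.
  Country A's payoff from Disarm: q·0 + (1−q)·3 = -3q + 3
  Country A's payoff from Arm: q·5 + (1−q)·2 = 3q + 2
  -3q + 3 = 3q + 2  ⇒  -6q = -1  ⇒  q = 1/6.
At equilibrium Country A is indifferent across rows, so Country A's payoff equals the payoff from Disarm: (1/6)·0 + (5/6)·3 = 5/2.

5/2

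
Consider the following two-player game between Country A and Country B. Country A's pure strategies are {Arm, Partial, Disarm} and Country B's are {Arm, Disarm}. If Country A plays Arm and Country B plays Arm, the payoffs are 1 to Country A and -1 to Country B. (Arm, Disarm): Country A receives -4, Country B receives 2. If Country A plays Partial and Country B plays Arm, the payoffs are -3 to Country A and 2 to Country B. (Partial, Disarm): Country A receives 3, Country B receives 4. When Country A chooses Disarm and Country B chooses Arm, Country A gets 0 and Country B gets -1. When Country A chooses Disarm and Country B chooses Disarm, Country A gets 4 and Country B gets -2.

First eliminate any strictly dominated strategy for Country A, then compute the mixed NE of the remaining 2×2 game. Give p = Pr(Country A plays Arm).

Country A's strategy Partial is strictly dominated by Disarm: 0 > -3 and 4 > 3. Eliminate Partial.
For Country B to be willing to mix, Country B must be indifferent between Arm and Disarm, which pins down Country A's mix.
  Country B's payoff from Arm: p·(-1) + (1−p)·(-1) = -1
  Country B's payoff from Disarm: p·2 + (1−p)·(-2) = 4p - 2
  -1 = 4p - 2  ⇒  -4p = -1  ⇒  p = 1/4.

p = 1/4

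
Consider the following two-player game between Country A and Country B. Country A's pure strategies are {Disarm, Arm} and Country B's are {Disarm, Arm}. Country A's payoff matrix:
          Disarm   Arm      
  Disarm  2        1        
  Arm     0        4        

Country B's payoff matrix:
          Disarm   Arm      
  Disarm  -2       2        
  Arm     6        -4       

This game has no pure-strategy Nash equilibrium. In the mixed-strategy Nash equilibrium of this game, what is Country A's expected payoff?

Country A's indifference between Disarm and Arm determines Country B's mixing probability q:
  Country A's payoff from Disarm: q·2 + (1−q)·1 = q + 1
  Country A's payoff from Arm: q·0 + (1−q)·4 = -4q + 4
  q + 1 = -4q + 4  ⇒  5q = 3  ⇒  q = 3/5.
At equilibrium Country A is indifferent across rows, so Country A's payoff equals the payoff from Disarm: (3/5)·2 + (2/5)·1 = 8/5.

8/5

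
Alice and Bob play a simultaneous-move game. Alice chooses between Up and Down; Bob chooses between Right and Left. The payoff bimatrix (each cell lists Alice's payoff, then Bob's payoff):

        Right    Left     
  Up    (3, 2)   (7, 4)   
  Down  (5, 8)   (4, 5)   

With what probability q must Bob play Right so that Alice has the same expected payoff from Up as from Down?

q = 3/5

Alice's indifference between Up and Down determines Bob's mixing probability q:
  Alice's payoff from Up: q·3 + (1−q)·7 = -4q + 7
  Alice's payoff from Down: q·5 + (1−q)·4 = q + 4
  -4q + 7 = q + 4  ⇒  -5q = -3  ⇒  q = 3/5.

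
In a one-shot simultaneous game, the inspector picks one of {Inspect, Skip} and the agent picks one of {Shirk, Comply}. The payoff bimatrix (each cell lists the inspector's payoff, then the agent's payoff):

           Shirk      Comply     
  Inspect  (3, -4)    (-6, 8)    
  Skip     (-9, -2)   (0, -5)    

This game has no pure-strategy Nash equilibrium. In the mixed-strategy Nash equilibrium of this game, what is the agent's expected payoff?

-12/5

The inspector's mix must leave the agent indifferent between Shirk and Comply.
  the agent's payoff to Shirk: p·(-4) + (1−p)·(-2) = -2p - 2
  the agent's payoff to Comply: p·8 + (1−p)·(-5) = 13p - 5
  -2p - 2 = 13p - 5  ⇒  -15p = -3  ⇒  p = 1/5.
At equilibrium the agent is indifferent across columns, so the agent's payoff equals the payoff from Shirk: (1/5)·(-4) + (4/5)·(-2) = -12/5.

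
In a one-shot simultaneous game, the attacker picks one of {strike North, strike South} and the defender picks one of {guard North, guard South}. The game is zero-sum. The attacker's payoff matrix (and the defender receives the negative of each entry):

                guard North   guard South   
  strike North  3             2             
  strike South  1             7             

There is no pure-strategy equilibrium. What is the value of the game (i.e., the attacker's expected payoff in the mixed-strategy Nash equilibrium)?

The attacker's indifference between strike North and strike South determines the defender's mixing probability q:
  the attacker's payoff to strike North: q·3 + (1−q)·2 = q + 2
  the attacker's payoff to strike South: q·1 + (1−q)·7 = -6q + 7
  q + 2 = -6q + 7  ⇒  7q = 5  ⇒  q = 5/7.
The value is the attacker's expected payoff against this mix (using strike North): (5/7)·3 + (2/7)·2 = 19/7.

v = 19/7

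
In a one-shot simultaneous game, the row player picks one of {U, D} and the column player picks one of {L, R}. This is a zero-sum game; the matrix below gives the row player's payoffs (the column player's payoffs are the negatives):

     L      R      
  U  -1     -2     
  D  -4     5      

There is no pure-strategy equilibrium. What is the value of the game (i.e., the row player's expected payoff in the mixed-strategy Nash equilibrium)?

v = -13/10

The column player's mix must leave the row player indifferent between U and D.
  the row player's expected payoff from U: q·(-1) + (1−q)·(-2) = q - 2
  the row player's expected payoff from D: q·(-4) + (1−q)·5 = -9q + 5
  q - 2 = -9q + 5  ⇒  10q = 7  ⇒  q = 7/10.
The value is the row player's expected payoff against this mix (using U): (7/10)·(-1) + (3/10)·(-2) = -13/10.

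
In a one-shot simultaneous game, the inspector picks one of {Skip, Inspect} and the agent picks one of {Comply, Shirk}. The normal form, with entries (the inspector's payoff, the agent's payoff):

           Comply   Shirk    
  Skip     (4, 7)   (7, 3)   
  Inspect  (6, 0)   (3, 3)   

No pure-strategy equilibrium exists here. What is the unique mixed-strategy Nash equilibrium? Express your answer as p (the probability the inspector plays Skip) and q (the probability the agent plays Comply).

The inspector's mix must leave the agent indifferent between Comply and Shirk.
  the agent's payoff from Comply: p·7 + (1−p)·0 = 7p
  the agent's payoff from Shirk: p·3 + (1−p)·3 = 3
  7p = 3  ⇒  7p = 3  ⇒  p = 3/7.
Set the inspector's expected payoff from Skip equal to that from Inspect:
  the inspector's expected payoff from Skip: q·4 + (1−q)·7 = -3q + 7
  the inspector's expected payoff from Inspect: q·6 + (1−q)·3 = 3q + 3
  -3q + 7 = 3q + 3  ⇒  -6q = -4  ⇒  q = 2/3.

p = 3/7, q = 2/3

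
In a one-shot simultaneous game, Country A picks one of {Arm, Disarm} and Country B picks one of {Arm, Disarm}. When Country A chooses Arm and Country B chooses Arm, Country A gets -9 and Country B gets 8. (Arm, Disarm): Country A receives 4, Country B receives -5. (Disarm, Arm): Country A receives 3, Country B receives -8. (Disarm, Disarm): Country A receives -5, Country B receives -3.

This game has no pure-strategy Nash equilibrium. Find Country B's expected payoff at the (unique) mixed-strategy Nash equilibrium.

Set Country B's expected payoff from Arm equal to that from Disarm:
  Country B's payoff to Arm: p·8 + (1−p)·(-8) = 16p - 8
  Country B's payoff to Disarm: p·(-5) + (1−p)·(-3) = -2p - 3
  16p - 8 = -2p - 3  ⇒  18p = 5  ⇒  p = 5/18.
At equilibrium Country B is indifferent across columns, so Country B's payoff equals the payoff from Arm: (5/18)·8 + (13/18)·(-8) = -32/9.

-32/9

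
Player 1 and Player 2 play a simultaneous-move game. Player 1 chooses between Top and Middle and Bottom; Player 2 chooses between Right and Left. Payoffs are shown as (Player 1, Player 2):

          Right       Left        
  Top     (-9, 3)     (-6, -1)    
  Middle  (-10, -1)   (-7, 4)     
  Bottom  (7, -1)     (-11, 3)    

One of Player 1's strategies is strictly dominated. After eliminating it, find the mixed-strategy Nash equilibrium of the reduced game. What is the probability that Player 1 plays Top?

Player 1's strategy Middle is strictly dominated by Top: -9 > -10 and -6 > -7. Eliminate Middle.
Set Player 2's expected payoff from Right equal to that from Left:
  Player 2's payoff from Right: p·3 + (1−p)·(-1) = 4p - 1
  Player 2's payoff from Left: p·(-1) + (1−p)·3 = -4p + 3
  4p - 1 = -4p + 3  ⇒  8p = 4  ⇒  p = 1/2.

p = 1/2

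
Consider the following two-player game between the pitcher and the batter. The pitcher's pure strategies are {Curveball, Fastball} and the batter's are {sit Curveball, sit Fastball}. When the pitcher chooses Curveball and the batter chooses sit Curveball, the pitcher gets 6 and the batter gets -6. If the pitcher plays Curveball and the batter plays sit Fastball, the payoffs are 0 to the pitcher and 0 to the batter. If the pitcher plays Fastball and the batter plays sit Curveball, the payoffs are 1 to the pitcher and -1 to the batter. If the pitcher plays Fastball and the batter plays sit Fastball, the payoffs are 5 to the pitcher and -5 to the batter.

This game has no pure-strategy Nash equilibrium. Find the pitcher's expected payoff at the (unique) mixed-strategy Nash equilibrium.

The batter's mix must leave the pitcher indifferent between Curveball and Fastball.
  the pitcher's payoff to Curveball: q·6 + (1−q)·0 = 6q
  the pitcher's payoff to Fastball: q·1 + (1−q)·5 = -4q + 5
  6q = -4q + 5  ⇒  10q = 5  ⇒  q = 1/2.
At equilibrium the pitcher is indifferent across rows, so the pitcher's payoff equals the payoff from Curveball: (1/2)·6 + (1/2)·0 = 3.

3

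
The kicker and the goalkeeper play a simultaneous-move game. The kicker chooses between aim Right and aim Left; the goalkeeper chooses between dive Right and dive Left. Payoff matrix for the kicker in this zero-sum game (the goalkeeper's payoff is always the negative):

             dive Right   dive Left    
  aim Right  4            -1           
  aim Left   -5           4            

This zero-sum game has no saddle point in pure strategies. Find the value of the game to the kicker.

The goalkeeper's mix must leave the kicker indifferent between aim Right and aim Left.
  the kicker's expected payoff from aim Right: q·4 + (1−q)·(-1) = 5q - 1
  the kicker's expected payoff from aim Left: q·(-5) + (1−q)·4 = -9q + 4
  5q - 1 = -9q + 4  ⇒  14q = 5  ⇒  q = 5/14.
The value is the kicker's expected payoff against this mix (using aim Right): (5/14)·4 + (9/14)·(-1) = 11/14.

v = 11/14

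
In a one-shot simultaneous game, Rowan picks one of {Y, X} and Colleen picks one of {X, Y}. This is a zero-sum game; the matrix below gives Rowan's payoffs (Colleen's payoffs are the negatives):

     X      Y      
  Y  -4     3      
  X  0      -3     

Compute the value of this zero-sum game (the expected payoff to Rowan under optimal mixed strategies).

Colleen's mix must leave Rowan indifferent between Y and X.
  Rowan's expected payoff from Y: q·(-4) + (1−q)·3 = -7q + 3
  Rowan's expected payoff from X: q·0 + (1−q)·(-3) = 3q - 3
  -7q + 3 = 3q - 3  ⇒  -10q = -6  ⇒  q = 3/5.
The value is Rowan's expected payoff against this mix (using Y): (3/5)·(-4) + (2/5)·3 = -6/5.

v = -6/5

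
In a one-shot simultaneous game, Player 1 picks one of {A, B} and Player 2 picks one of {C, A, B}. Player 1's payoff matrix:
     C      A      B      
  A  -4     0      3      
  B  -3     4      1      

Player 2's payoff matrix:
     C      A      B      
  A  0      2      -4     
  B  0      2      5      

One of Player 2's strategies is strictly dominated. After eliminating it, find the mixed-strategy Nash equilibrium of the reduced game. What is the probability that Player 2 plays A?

q = 1/3

Player 2's strategy C is strictly dominated by A: 2 > 0 and 2 > 0. Eliminate C.
Player 2's mix must leave Player 1 indifferent between A and B.
  Player 1's payoff to A: q·0 + (1−q)·3 = -3q + 3
  Player 1's payoff to B: q·4 + (1−q)·1 = 3q + 1
  -3q + 3 = 3q + 1  ⇒  -6q = -2  ⇒  q = 1/3.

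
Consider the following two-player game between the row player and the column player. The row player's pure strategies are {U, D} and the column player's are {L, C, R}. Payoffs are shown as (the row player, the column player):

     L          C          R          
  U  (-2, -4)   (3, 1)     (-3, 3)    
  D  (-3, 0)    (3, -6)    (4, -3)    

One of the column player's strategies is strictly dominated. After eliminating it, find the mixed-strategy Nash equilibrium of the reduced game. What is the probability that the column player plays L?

q = 7/8

The column player's strategy C is strictly dominated by R: 3 > 1 and -3 > -6. Eliminate C.
The column player's mix must leave the row player indifferent between U and D.
  the row player's expected payoff from U: q·(-2) + (1−q)·(-3) = q - 3
  the row player's expected payoff from D: q·(-3) + (1−q)·4 = -7q + 4
  q - 3 = -7q + 4  ⇒  8q = 7  ⇒  q = 7/8.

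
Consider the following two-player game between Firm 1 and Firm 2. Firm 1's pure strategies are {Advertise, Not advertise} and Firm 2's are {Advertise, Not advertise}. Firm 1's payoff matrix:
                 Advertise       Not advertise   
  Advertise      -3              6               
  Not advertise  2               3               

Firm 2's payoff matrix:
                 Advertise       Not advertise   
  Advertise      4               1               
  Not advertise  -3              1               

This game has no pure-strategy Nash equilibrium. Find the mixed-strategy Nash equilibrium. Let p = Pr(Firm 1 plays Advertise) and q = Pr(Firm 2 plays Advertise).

p = 4/7, q = 3/8

Set Firm 2's expected payoff from Advertise equal to that from Not advertise:
  Firm 2's payoff from Advertise: p·4 + (1−p)·(-3) = 7p - 3
  Firm 2's payoff from Not advertise: p·1 + (1−p)·1 = 1
  7p - 3 = 1  ⇒  7p = 4  ⇒  p = 4/7.
Firm 2's mix must leave Firm 1 indifferent between Advertise and Not advertise.
  Firm 1's payoff from Advertise: q·(-3) + (1−q)·6 = -9q + 6
  Firm 1's payoff from Not advertise: q·2 + (1−q)·3 = -q + 3
  -9q + 6 = -q + 3  ⇒  -8q = -3  ⇒  q = 3/8.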